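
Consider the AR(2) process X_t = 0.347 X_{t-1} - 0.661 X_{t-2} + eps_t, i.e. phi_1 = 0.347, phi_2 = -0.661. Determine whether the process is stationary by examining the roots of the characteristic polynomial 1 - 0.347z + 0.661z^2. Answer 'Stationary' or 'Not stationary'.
\text{Stationary}

The AR(p) characteristic polynomial is P(z) = 1 - 0.347z + 0.661z^2.
Stationarity requires all roots to lie outside the unit circle, i.e. |z| > 1 for every root.
Set 1 + (-0.347) z + (0.661) z^2 = 0, i.e. a z^2 + b z + c = 0 with a = 0.661, b = -0.347, c = 1.
Discriminant D = b^2 - 4ac = (-0.347)^2 - 4*(0.661)*1 = 0.120409 - (2.644) = -2.523591.
D < 0, so the roots are the complex-conjugate pair z = (-b +/- i sqrt(-D)) / (2a) = 0.2625 +/- 1.2017i.
For a conjugate pair |z|^2 = z * conj(z) = (product of roots) = c/a = 1/(0.661) = 1.512859, so |z| = sqrt(1.512859) = 1.23 for both roots.
Moduli of all roots: 1.2300, 1.2300.
All moduli strictly greater than 1? Yes.
Verdict: Stationary.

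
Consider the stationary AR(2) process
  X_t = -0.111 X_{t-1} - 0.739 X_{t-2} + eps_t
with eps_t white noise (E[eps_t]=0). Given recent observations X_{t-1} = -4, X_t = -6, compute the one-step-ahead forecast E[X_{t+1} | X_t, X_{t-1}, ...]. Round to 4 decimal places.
E[X_{t+1} \mid \mathcal F_t] = 3.6220

For an AR(p) model X_t = c + sum_i phi_i X_{t-i} + eps_t, the
one-step-ahead conditional mean is
  E[X_{t+1} | X_t, ...] = c + sum_i phi_i X_{t+1-i}.
Substitute known values:
  E[X_{t+1} | ...] = (-0.111) * (-6) + (-0.739) * (-4)
                   = 3.6220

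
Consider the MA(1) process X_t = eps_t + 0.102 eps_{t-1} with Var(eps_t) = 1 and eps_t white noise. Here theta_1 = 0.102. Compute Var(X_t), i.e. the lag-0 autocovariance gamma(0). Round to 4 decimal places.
\gamma(0) = 1.0104

For an MA(q) process X_t = eps_t + sum_i theta_i eps_{t-i} with
Var(eps_t) = sigma^2, the variance is
  gamma(0) = sigma^2 * (1 + sum_i theta_i^2).
  sum_i theta_i^2 = (0.102)^2 = 0.010404.
  gamma(0) = 1 * (1 + 0.010404) = 1 * 1.010404 = 1.010404, which rounds to 1.0104.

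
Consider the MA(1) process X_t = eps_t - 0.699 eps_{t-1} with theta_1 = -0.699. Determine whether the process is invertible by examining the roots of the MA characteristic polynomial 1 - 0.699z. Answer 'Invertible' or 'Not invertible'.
\text{Invertible}

The MA(q) characteristic polynomial is P(z) = 1 - 0.699z.
Invertibility requires all roots to lie outside the unit circle, i.e. |z| > 1 for every root.
This is linear in z: 1 + (-0.699) z = 0  =>  z = -1/(-0.699) = 1.430615,  |z| = 1.430615.
Moduli of all roots: 1.4306.
All moduli strictly greater than 1? Yes.
Verdict: Invertible.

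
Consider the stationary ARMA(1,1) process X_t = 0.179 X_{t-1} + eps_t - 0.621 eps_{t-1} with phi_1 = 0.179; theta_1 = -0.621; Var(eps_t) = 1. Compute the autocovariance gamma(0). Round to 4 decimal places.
\gamma(0) = 1.2018

Multiply the model equation by X_{t-k} and take expectations. With theta_0 = psi_0 = 1 and psi_j the MA(infinity) weights, this gives
  gamma(k) - sum_i phi_i gamma(k-i) = c_k,
  c_k = sigma^2 * sum_{j=k..q} theta_j psi_{j-k}   (c_k = 0 for k > q),
using gamma(-m) = gamma(m).
psi-weights needed (psi_j = theta_j + sum_i phi_i psi_{j-i}):
  psi_1 = theta_1 + phi_1 = -0.621 + (0.179) = -0.442
Right-hand sides:
  c_0 = sigma^2 (1 + theta_1 psi_1) = 1 * (1 + (-0.621)(-0.442)) = 1 * 1.274482 = 1.274482
  c_1 = sigma^2 theta_1 = 1 * (-0.621) = -0.621
  c_2 = 0
Equations for k = 0 and k = 1 (AR order 1):
  gamma(0) = phi_1 gamma(1) + c_0
  gamma(1) = phi_1 gamma(0) + c_1
Substituting the second into the first: gamma(0) (1 - phi_1^2) = c_0 + phi_1 c_1, so
  gamma(0) = (c_0 + phi_1 c_1) / (1 - phi_1^2) = (1.274482 + (0.179)(-0.621)) / (1 - (0.179)^2) = 1.163323 / 0.967959 = 1.201831.
Therefore gamma(0) = 1.2018 (to 4 decimal places).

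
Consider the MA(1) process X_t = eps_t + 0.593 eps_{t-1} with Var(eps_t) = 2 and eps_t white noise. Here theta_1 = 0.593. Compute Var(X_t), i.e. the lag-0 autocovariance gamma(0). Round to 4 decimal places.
\gamma(0) = 2.7033

For an MA(q) process X_t = eps_t + sum_i theta_i eps_{t-i} with
Var(eps_t) = sigma^2, the variance is
  gamma(0) = sigma^2 * (1 + sum_i theta_i^2).
  sum_i theta_i^2 = (0.593)^2 = 0.351649.
  gamma(0) = 2 * (1 + 0.351649) = 2 * 1.351649 = 2.703298, which rounds to 2.7033.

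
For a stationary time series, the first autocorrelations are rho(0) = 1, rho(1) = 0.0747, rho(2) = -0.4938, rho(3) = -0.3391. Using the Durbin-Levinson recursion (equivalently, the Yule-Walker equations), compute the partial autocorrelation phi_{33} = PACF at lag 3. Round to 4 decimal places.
\phi_{33} = -0.3310

The PACF at lag k is phi_{kk}, the last component of the solution
to the Yule-Walker system G_k phi = r_k where
  (G_k)_{ij} = rho(|i - j|), (r_k)_i = rho(i), i,j = 1..k.
Equivalently, Durbin-Levinson gives phi_{kk} iteratively:
  phi_{11} = rho(1)
  phi_{kk} = [rho(k) - sum_{j=1..k-1} phi_{k-1,j} rho(k-j)]
            / [1 - sum_{j=1..k-1} phi_{k-1,j} rho(j)],
  phi_{k,j} = phi_{k-1,j} - phi_{kk} phi_{k-1,k-j},  j = 1..k-1.
Step k = 1:
  phi_11 = rho(1) = 0.0747.
Step k = 2:
  phi_22 = [rho(2) - phi_11 rho(1)] / [1 - phi_11 rho(1)] = [-0.4938 - (0.0747)(0.0747)] / [1 - (0.0747)(0.0747)]
         = -0.49938009 / 0.99441991 = -0.502182.
  Update: phi_21 = phi_11 - phi_22 phi_11 = 0.0747 - (-0.502182)(0.0747) = 0.112213.
Step k = 3:
  phi_33 = [rho(3) - phi_21 rho(2) - phi_22 rho(1)] / [1 - phi_21 rho(1) - phi_22 rho(2)]
    numerator   = -0.3391 - (0.112213)(-0.4938) - (-0.502182)(0.0747) = -0.24617619
    denominator = 1 - (0.112213)(0.0747) - (-0.502182)(-0.4938) = 0.74364006
  phi_33 = -0.24617619 / 0.74364006 = -0.331.
Therefore phi_{33} = -0.3310.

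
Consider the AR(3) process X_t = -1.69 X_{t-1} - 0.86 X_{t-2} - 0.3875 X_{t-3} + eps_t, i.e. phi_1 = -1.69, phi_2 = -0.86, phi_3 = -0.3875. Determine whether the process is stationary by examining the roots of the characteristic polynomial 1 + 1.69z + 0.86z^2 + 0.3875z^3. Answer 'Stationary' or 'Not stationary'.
\text{Not stationary}

The AR(p) characteristic polynomial is P(z) = 1 + 1.69z + 0.86z^2 + 0.3875z^3.
Stationarity requires all roots to lie outside the unit circle, i.e. |z| > 1 for every root.
Degree 3: look for a simple real root z0 first, then factor out (1 - z/z0) and solve the remaining quadratic.
Testing z0 = -0.8: P(-0.8) = 1 + (1.69)(-0.8) + (0.86)(-0.8)^2 + (0.3875)(-0.8)^3
  = 1 + (-1.352) + (0.5504) + (-0.1984) = 0.  So z_0 = -0.8 is a root, |z_0| = 0.8.
Divide out the factor (1 + 1.25 z) = (1 - z/z0) (since 1/z0 = -1.25):
  P(z) = (1 + 1.25 z)(1 + (0.44) z + (0.31) z^2)
  [check: z-coef 0.44 - (-1.25) = 1.69; z^2-coef 0.31 - (-1.25)(0.44) = 0.86; z^3-coef -(-1.25)(0.31) = 0.3875.]
Remaining roots from the quadratic factor 1 + (0.44) z + (0.31) z^2:
  Set 1 + (0.44) z + (0.31) z^2 = 0, i.e. a z^2 + b z + c = 0 with a = 0.31, b = 0.44, c = 1.
  Discriminant D = b^2 - 4ac = (0.44)^2 - 4*(0.31)*1 = 0.1936 - (1.24) = -1.0464.
  D < 0, so the roots are the complex-conjugate pair z = (-b +/- i sqrt(-D)) / (2a) = -0.7097 +/- 1.6499i.
  For a conjugate pair |z|^2 = z * conj(z) = (product of roots) = c/a = 1/(0.31) = 3.225806, so |z| = sqrt(3.225806) = 1.7961 for both roots.
Moduli of all roots: 0.8000, 1.7961, 1.7961.
All moduli strictly greater than 1? No.
Verdict: Not stationary.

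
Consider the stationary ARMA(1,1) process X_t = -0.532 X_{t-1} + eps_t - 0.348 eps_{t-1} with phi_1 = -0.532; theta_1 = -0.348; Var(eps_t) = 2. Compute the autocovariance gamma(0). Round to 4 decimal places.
\gamma(0) = 4.1602

Multiply the model equation by X_{t-k} and take expectations. With theta_0 = psi_0 = 1 and psi_j the MA(infinity) weights, this gives
  gamma(k) - sum_i phi_i gamma(k-i) = c_k,
  c_k = sigma^2 * sum_{j=k..q} theta_j psi_{j-k}   (c_k = 0 for k > q),
using gamma(-m) = gamma(m).
psi-weights needed (psi_j = theta_j + sum_i phi_i psi_{j-i}):
  psi_1 = theta_1 + phi_1 = -0.348 + (-0.532) = -0.88
Right-hand sides:
  c_0 = sigma^2 (1 + theta_1 psi_1) = 2 * (1 + (-0.348)(-0.88)) = 2 * 1.30624 = 2.61248
  c_1 = sigma^2 theta_1 = 2 * (-0.348) = -0.696
  c_2 = 0
Equations for k = 0 and k = 1 (AR order 1):
  gamma(0) = phi_1 gamma(1) + c_0
  gamma(1) = phi_1 gamma(0) + c_1
Substituting the second into the first: gamma(0) (1 - phi_1^2) = c_0 + phi_1 c_1, so
  gamma(0) = (c_0 + phi_1 c_1) / (1 - phi_1^2) = (2.61248 + (-0.532)(-0.696)) / (1 - (-0.532)^2) = 2.982752 / 0.716976 = 4.160184.
Therefore gamma(0) = 4.1602 (to 4 decimal places).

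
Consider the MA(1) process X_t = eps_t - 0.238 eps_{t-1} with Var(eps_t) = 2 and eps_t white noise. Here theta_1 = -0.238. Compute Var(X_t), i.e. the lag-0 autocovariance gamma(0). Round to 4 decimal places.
\gamma(0) = 2.1133

For an MA(q) process X_t = eps_t + sum_i theta_i eps_{t-i} with
Var(eps_t) = sigma^2, the variance is
  gamma(0) = sigma^2 * (1 + sum_i theta_i^2).
  sum_i theta_i^2 = (-0.238)^2 = 0.056644.
  gamma(0) = 2 * (1 + 0.056644) = 2 * 1.056644 = 2.113288, which rounds to 2.1133.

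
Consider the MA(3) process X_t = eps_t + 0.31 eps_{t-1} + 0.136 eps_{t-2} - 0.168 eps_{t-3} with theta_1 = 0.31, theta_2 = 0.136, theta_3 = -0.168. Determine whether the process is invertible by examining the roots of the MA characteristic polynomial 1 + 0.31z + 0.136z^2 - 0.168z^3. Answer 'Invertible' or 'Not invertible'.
\text{Invertible}

The MA(q) characteristic polynomial is P(z) = 1 + 0.31z + 0.136z^2 - 0.168z^3.
Invertibility requires all roots to lie outside the unit circle, i.e. |z| > 1 for every root.
Degree 3: look for a simple real root z0 first, then factor out (1 - z/z0) and solve the remaining quadratic.
Testing z0 = 2.5: P(2.5) = 1 + (0.31)(2.5) + (0.136)(2.5)^2 + (-0.168)(2.5)^3
  = 1 + (0.775) + (0.85) + (-2.625) = 0.  So z_0 = 2.5 is a root, |z_0| = 2.5.
Divide out the factor (1 - 0.4 z) = (1 - z/z0) (since 1/z0 = 0.4):
  P(z) = (1 - 0.4 z)(1 + (0.71) z + (0.42) z^2)
  [check: z-coef 0.71 - (0.4) = 0.31; z^2-coef 0.42 - (0.4)(0.71) = 0.136; z^3-coef -(0.4)(0.42) = -0.168.]
Remaining roots from the quadratic factor 1 + (0.71) z + (0.42) z^2:
  Set 1 + (0.71) z + (0.42) z^2 = 0, i.e. a z^2 + b z + c = 0 with a = 0.42, b = 0.71, c = 1.
  Discriminant D = b^2 - 4ac = (0.71)^2 - 4*(0.42)*1 = 0.5041 - (1.68) = -1.1759.
  D < 0, so the roots are the complex-conjugate pair z = (-b +/- i sqrt(-D)) / (2a) = -0.8452 +/- 1.2909i.
  For a conjugate pair |z|^2 = z * conj(z) = (product of roots) = c/a = 1/(0.42) = 2.380952, so |z| = sqrt(2.380952) = 1.543 for both roots.
Moduli of all roots: 2.5000, 1.5430, 1.5430.
All moduli strictly greater than 1? Yes.
Verdict: Invertible.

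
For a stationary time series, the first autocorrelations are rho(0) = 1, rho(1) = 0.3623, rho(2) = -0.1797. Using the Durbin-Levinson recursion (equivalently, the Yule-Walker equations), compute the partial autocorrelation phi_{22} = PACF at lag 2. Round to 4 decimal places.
\phi_{22} = -0.3579

The PACF at lag k is phi_{kk}, the last component of the solution
to the Yule-Walker system G_k phi = r_k where
  (G_k)_{ij} = rho(|i - j|), (r_k)_i = rho(i), i,j = 1..k.
Equivalently, Durbin-Levinson gives phi_{kk} iteratively:
  phi_{11} = rho(1)
  phi_{kk} = [rho(k) - sum_{j=1..k-1} phi_{k-1,j} rho(k-j)]
            / [1 - sum_{j=1..k-1} phi_{k-1,j} rho(j)],
  phi_{k,j} = phi_{k-1,j} - phi_{kk} phi_{k-1,k-j},  j = 1..k-1.
Step k = 1:
  phi_11 = rho(1) = 0.3623.
Step k = 2:
  phi_22 = [rho(2) - phi_11 rho(1)] / [1 - phi_11 rho(1)] = [-0.1797 - (0.3623)(0.3623)] / [1 - (0.3623)(0.3623)]
         = -0.31096129 / 0.86873871 = -0.3579.
Therefore phi_{22} = -0.3579.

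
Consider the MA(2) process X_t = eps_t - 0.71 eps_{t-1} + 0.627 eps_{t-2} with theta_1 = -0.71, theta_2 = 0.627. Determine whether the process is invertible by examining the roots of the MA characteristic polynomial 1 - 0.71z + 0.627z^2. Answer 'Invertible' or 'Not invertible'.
\text{Invertible}

The MA(q) characteristic polynomial is P(z) = 1 - 0.71z + 0.627z^2.
Invertibility requires all roots to lie outside the unit circle, i.e. |z| > 1 for every root.
Set 1 + (-0.71) z + (0.627) z^2 = 0, i.e. a z^2 + b z + c = 0 with a = 0.627, b = -0.71, c = 1.
Discriminant D = b^2 - 4ac = (-0.71)^2 - 4*(0.627)*1 = 0.5041 - (2.508) = -2.0039.
D < 0, so the roots are the complex-conjugate pair z = (-b +/- i sqrt(-D)) / (2a) = 0.5662 +/- 1.1289i.
For a conjugate pair |z|^2 = z * conj(z) = (product of roots) = c/a = 1/(0.627) = 1.594896, so |z| = sqrt(1.594896) = 1.2629 for both roots.
Moduli of all roots: 1.2629, 1.2629.
All moduli strictly greater than 1? Yes.
Verdict: Invertible.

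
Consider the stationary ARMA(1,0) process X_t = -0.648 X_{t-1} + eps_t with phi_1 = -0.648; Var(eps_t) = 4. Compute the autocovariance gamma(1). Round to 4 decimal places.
\gamma(1) = -4.4682

Multiply the model equation by X_{t-k} and take expectations. With theta_0 = psi_0 = 1 and psi_j the MA(infinity) weights, this gives
  gamma(k) - sum_i phi_i gamma(k-i) = c_k,
  c_k = sigma^2 * sum_{j=k..q} theta_j psi_{j-k}   (c_k = 0 for k > q),
using gamma(-m) = gamma(m).
Pure AR (q = 0): c_0 = sigma^2 = 4, c_k = 0 for k >= 1.
Equations for k = 0 and k = 1 (AR order 1):
  gamma(0) = phi_1 gamma(1) + c_0
  gamma(1) = phi_1 gamma(0) + c_1
Substituting the second into the first: gamma(0) (1 - phi_1^2) = c_0 + phi_1 c_1, so
  gamma(0) = c_0 / (1 - phi_1^2) = 4 / (1 - (-0.648)^2) = 4 / 0.580096 = 6.89541.
  gamma(1) = phi_1 gamma(0) = (-0.648)(6.89541) = -4.468226.
Therefore gamma(1) = -4.4682 (to 4 decimal places).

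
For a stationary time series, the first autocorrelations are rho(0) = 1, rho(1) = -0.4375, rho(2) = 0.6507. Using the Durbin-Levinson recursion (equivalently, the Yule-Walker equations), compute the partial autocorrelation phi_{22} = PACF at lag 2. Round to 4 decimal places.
\phi_{22} = 0.5680

The PACF at lag k is phi_{kk}, the last component of the solution
to the Yule-Walker system G_k phi = r_k where
  (G_k)_{ij} = rho(|i - j|), (r_k)_i = rho(i), i,j = 1..k.
Equivalently, Durbin-Levinson gives phi_{kk} iteratively:
  phi_{11} = rho(1)
  phi_{kk} = [rho(k) - sum_{j=1..k-1} phi_{k-1,j} rho(k-j)]
            / [1 - sum_{j=1..k-1} phi_{k-1,j} rho(j)],
  phi_{k,j} = phi_{k-1,j} - phi_{kk} phi_{k-1,k-j},  j = 1..k-1.
Step k = 1:
  phi_11 = rho(1) = -0.4375.
Step k = 2:
  phi_22 = [rho(2) - phi_11 rho(1)] / [1 - phi_11 rho(1)] = [0.6507 - (-0.4375)(-0.4375)] / [1 - (-0.4375)(-0.4375)]
         = 0.45929375 / 0.80859375 = 0.568.
Therefore phi_{22} = 0.5680.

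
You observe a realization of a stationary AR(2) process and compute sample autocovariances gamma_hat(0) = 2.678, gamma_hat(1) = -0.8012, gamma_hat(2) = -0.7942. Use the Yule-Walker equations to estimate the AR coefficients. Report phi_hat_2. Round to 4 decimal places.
\hat\phi_{2} = -0.4240

The Yule-Walker equations for an AR(p) process read, in matrix form,
  Gamma_p phi = r_p,   with   (Gamma_p)_{ij} = gamma(|i - j|),
                       (r_p)_i = gamma(i),   i,j = 1..p.
Substitute the sample gammas (Toeplitz matrix and right-hand side of size 2):
  Gamma_p = [[2.678, -0.8012], [-0.8012, 2.678]]
  r_p     = [-0.8012, -0.7942]
Written out:
  2.678 phi_1 - 0.8012 phi_2 = -0.8012
  -0.8012 phi_1 + 2.678 phi_2 = -0.7942
Solve by Cramer's rule:
  det = gamma(0)^2 - gamma(1)^2 = (2.678)^2 - (-0.8012)^2 = 7.171684 - 0.64192144 = 6.52976256
  phi_hat_1 = [gamma(1) gamma(0) - gamma(1) gamma(2)] / det = [(-0.8012)(2.678) - (-0.8012)(-0.7942)] / 6.52976256 = -2.78192664 / 6.52976256 = -0.426
  phi_hat_2 = [gamma(0) gamma(2) - gamma(1)^2] / det = [(2.678)(-0.7942) - (-0.8012)^2] / 6.52976256 = -2.76878904 / 6.52976256 = -0.424
So phi_hat = [-0.4260, -0.4240].
Therefore phi_hat_2 = -0.4240.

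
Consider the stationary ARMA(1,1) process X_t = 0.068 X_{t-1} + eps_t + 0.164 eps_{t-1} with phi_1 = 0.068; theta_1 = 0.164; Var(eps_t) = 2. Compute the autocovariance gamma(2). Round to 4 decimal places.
\gamma(2) = 0.0321

Multiply the model equation by X_{t-k} and take expectations. With theta_0 = psi_0 = 1 and psi_j the MA(infinity) weights, this gives
  gamma(k) - sum_i phi_i gamma(k-i) = c_k,
  c_k = sigma^2 * sum_{j=k..q} theta_j psi_{j-k}   (c_k = 0 for k > q),
using gamma(-m) = gamma(m).
psi-weights needed (psi_j = theta_j + sum_i phi_i psi_{j-i}):
  psi_1 = theta_1 + phi_1 = 0.164 + (0.068) = 0.232
Right-hand sides:
  c_0 = sigma^2 (1 + theta_1 psi_1) = 2 * (1 + (0.164)(0.232)) = 2 * 1.038048 = 2.076096
  c_1 = sigma^2 theta_1 = 2 * (0.164) = 0.328
  c_2 = 0
Equations for k = 0 and k = 1 (AR order 1):
  gamma(0) = phi_1 gamma(1) + c_0
  gamma(1) = phi_1 gamma(0) + c_1
Substituting the second into the first: gamma(0) (1 - phi_1^2) = c_0 + phi_1 c_1, so
  gamma(0) = (c_0 + phi_1 c_1) / (1 - phi_1^2) = (2.076096 + (0.068)(0.328)) / (1 - (0.068)^2) = 2.0984 / 0.995376 = 2.108148.
  gamma(1) = phi_1 gamma(0) + c_1 = (0.068)(2.108148) + (0.328) = 0.471354.
For k = 2 (> q): gamma(2) = phi_1 gamma(1) = (0.068)(0.471354) = 0.032052.
Therefore gamma(2) = 0.0321 (to 4 decimal places).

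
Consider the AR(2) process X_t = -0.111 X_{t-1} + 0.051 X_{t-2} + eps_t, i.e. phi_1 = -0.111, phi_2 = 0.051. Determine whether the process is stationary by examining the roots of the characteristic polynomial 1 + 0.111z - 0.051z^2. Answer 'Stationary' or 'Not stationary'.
\text{Stationary}

The AR(p) characteristic polynomial is P(z) = 1 + 0.111z - 0.051z^2.
Stationarity requires all roots to lie outside the unit circle, i.e. |z| > 1 for every root.
Set 1 + (0.111) z + (-0.051) z^2 = 0, i.e. a z^2 + b z + c = 0 with a = -0.051, b = 0.111, c = 1.
Discriminant D = b^2 - 4ac = (0.111)^2 - 4*(-0.051)*1 = 0.012321 - (-0.204) = 0.216321.
D >= 0, so the roots are real: z = (-b +/- sqrt(D)) / (2a) = (-0.111 +/- 0.465103) / (-0.102).
  z_1 = (-0.111 + 0.465103) / (-0.102) = -3.4716,   |z_1| = 3.4716.
  z_2 = (-0.111 - 0.465103) / (-0.102) = 5.6481,   |z_2| = 5.6481.
Moduli of all roots: 3.4716, 5.6481.
All moduli strictly greater than 1? Yes.
Verdict: Stationary.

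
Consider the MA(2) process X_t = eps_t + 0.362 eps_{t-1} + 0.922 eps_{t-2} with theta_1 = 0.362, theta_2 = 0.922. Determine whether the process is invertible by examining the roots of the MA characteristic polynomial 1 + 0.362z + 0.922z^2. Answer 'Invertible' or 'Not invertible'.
\text{Invertible}

The MA(q) characteristic polynomial is P(z) = 1 + 0.362z + 0.922z^2.
Invertibility requires all roots to lie outside the unit circle, i.e. |z| > 1 for every root.
Set 1 + (0.362) z + (0.922) z^2 = 0, i.e. a z^2 + b z + c = 0 with a = 0.922, b = 0.362, c = 1.
Discriminant D = b^2 - 4ac = (0.362)^2 - 4*(0.922)*1 = 0.131044 - (3.688) = -3.556956.
D < 0, so the roots are the complex-conjugate pair z = (-b +/- i sqrt(-D)) / (2a) = -0.1963 +/- 1.0228i.
For a conjugate pair |z|^2 = z * conj(z) = (product of roots) = c/a = 1/(0.922) = 1.084599, so |z| = sqrt(1.084599) = 1.0414 for both roots.
Moduli of all roots: 1.0414, 1.0414.
All moduli strictly greater than 1? Yes.
Verdict: Invertible.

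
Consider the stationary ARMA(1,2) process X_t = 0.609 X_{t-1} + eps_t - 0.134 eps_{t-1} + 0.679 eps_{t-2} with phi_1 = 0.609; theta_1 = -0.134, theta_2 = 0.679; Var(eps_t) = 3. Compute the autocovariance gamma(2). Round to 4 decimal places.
\gamma(2) = 5.4033

Multiply the model equation by X_{t-k} and take expectations. With theta_0 = psi_0 = 1 and psi_j the MA(infinity) weights, this gives
  gamma(k) - sum_i phi_i gamma(k-i) = c_k,
  c_k = sigma^2 * sum_{j=k..q} theta_j psi_{j-k}   (c_k = 0 for k > q),
using gamma(-m) = gamma(m).
psi-weights needed (psi_j = theta_j + sum_i phi_i psi_{j-i}):
  psi_1 = theta_1 + phi_1 = -0.134 + (0.609) = 0.475
  psi_2 = theta_2 + phi_1 psi_1 = 0.679 + (0.609)(0.475) = 0.968275
Right-hand sides:
  c_0 = sigma^2 (1 + theta_1 psi_1 + theta_2 psi_2) = 3 * (1 + (-0.134)(0.475) + (0.679)(0.968275)) = 3 * 1.593809 = 4.781426
  c_1 = sigma^2 (theta_1 + theta_2 psi_1) = 3 * (-0.134 + (0.679)(0.475)) = 0.565575
  c_2 = sigma^2 theta_2 = 3 * (0.679) = 2.037
Equations for k = 0 and k = 1 (AR order 1):
  gamma(0) = phi_1 gamma(1) + c_0
  gamma(1) = phi_1 gamma(0) + c_1
Substituting the second into the first: gamma(0) (1 - phi_1^2) = c_0 + phi_1 c_1, so
  gamma(0) = (c_0 + phi_1 c_1) / (1 - phi_1^2) = (4.781426 + (0.609)(0.565575)) / (1 - (0.609)^2) = 5.125861 / 0.629119 = 8.147682.
  gamma(1) = phi_1 gamma(0) + c_1 = (0.609)(8.147682) + (0.565575) = 5.527513.
For k = 2: gamma(2) = phi_1 gamma(1) + c_2
  = (0.609)(5.527513) + (2.037) = 5.403256.
Therefore gamma(2) = 5.4033 (to 4 decimal places).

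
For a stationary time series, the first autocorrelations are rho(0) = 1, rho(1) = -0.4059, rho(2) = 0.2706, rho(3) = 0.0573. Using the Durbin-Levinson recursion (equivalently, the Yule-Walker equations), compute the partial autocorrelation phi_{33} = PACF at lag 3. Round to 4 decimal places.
\phi_{33} = 0.2490

The PACF at lag k is phi_{kk}, the last component of the solution
to the Yule-Walker system G_k phi = r_k where
  (G_k)_{ij} = rho(|i - j|), (r_k)_i = rho(i), i,j = 1..k.
Equivalently, Durbin-Levinson gives phi_{kk} iteratively:
  phi_{11} = rho(1)
  phi_{kk} = [rho(k) - sum_{j=1..k-1} phi_{k-1,j} rho(k-j)]
            / [1 - sum_{j=1..k-1} phi_{k-1,j} rho(j)],
  phi_{k,j} = phi_{k-1,j} - phi_{kk} phi_{k-1,k-j},  j = 1..k-1.
Step k = 1:
  phi_11 = rho(1) = -0.4059.
Step k = 2:
  phi_22 = [rho(2) - phi_11 rho(1)] / [1 - phi_11 rho(1)] = [0.2706 - (-0.4059)(-0.4059)] / [1 - (-0.4059)(-0.4059)]
         = 0.10584519 / 0.83524519 = 0.126723.
  Update: phi_21 = phi_11 - phi_22 phi_11 = -0.4059 - (0.126723)(-0.4059) = -0.354463.
Step k = 3:
  phi_33 = [rho(3) - phi_21 rho(2) - phi_22 rho(1)] / [1 - phi_21 rho(1) - phi_22 rho(2)]
    numerator   = 0.0573 - (-0.354463)(0.2706) - (0.126723)(-0.4059) = 0.20465474
    denominator = 1 - (-0.354463)(-0.4059) - (0.126723)(0.2706) = 0.82183212
  phi_33 = 0.20465474 / 0.82183212 = 0.249.
Therefore phi_{33} = 0.2490.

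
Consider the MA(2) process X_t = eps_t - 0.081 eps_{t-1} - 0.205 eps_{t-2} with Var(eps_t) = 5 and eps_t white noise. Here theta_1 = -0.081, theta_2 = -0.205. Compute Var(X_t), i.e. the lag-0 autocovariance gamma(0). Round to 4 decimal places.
\gamma(0) = 5.2429

For an MA(q) process X_t = eps_t + sum_i theta_i eps_{t-i} with
Var(eps_t) = sigma^2, the variance is
  gamma(0) = sigma^2 * (1 + sum_i theta_i^2).
  sum_i theta_i^2 = (-0.081)^2 + (-0.205)^2 = 0.006561 + 0.042025 = 0.048586.
  gamma(0) = 5 * (1 + 0.048586) = 5 * 1.048586 = 5.24293, which rounds to 5.2429.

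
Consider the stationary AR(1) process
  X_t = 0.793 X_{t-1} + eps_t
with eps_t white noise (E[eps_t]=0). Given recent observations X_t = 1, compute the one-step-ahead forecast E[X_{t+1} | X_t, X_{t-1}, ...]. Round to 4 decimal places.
E[X_{t+1} \mid \mathcal F_t] = 0.7930

For an AR(p) model X_t = c + sum_i phi_i X_{t-i} + eps_t, the
one-step-ahead conditional mean is
  E[X_{t+1} | X_t, ...] = c + sum_i phi_i X_{t+1-i}.
Substitute known values:
  E[X_{t+1} | ...] = (0.793) * (1)
                   = 0.7930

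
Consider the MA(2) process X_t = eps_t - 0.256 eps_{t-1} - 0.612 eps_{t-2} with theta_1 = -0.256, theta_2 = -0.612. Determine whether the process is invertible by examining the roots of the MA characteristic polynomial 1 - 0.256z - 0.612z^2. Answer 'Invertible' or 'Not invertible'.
\text{Invertible}

The MA(q) characteristic polynomial is P(z) = 1 - 0.256z - 0.612z^2.
Invertibility requires all roots to lie outside the unit circle, i.e. |z| > 1 for every root.
Set 1 + (-0.256) z + (-0.612) z^2 = 0, i.e. a z^2 + b z + c = 0 with a = -0.612, b = -0.256, c = 1.
Discriminant D = b^2 - 4ac = (-0.256)^2 - 4*(-0.612)*1 = 0.065536 - (-2.448) = 2.513536.
D >= 0, so the roots are real: z = (-b +/- sqrt(D)) / (2a) = (0.256 +/- 1.585414) / (-1.224).
  z_1 = (0.256 + 1.585414) / (-1.224) = -1.5044,   |z_1| = 1.5044.
  z_2 = (0.256 - 1.585414) / (-1.224) = 1.0861,   |z_2| = 1.0861.
Moduli of all roots: 1.5044, 1.0861.
All moduli strictly greater than 1? Yes.
Verdict: Invertible.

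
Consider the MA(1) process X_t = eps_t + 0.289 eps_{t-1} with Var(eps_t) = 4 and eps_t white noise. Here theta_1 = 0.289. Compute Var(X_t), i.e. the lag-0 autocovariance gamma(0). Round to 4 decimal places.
\gamma(0) = 4.3341

For an MA(q) process X_t = eps_t + sum_i theta_i eps_{t-i} with
Var(eps_t) = sigma^2, the variance is
  gamma(0) = sigma^2 * (1 + sum_i theta_i^2).
  sum_i theta_i^2 = (0.289)^2 = 0.083521.
  gamma(0) = 4 * (1 + 0.083521) = 4 * 1.083521 = 4.334084, which rounds to 4.3341.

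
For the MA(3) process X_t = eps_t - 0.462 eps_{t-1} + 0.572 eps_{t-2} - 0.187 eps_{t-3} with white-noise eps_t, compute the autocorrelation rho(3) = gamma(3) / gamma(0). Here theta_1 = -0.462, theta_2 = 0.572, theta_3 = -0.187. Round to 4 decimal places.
\rho(3) = -0.1187

For an MA(q) process with theta_0 = 1, the autocovariance is
  gamma(k) = sigma^2 * sum_{i=0..q-k} theta_i * theta_{i+k},
and rho(k) = gamma(k) / gamma(0). Sigma^2 cancels.
  numerator   = (1)*(-0.187) = -0.187.
  denominator = (1)^2 + (-0.462)^2 + (0.572)^2 + (-0.187)^2 = 1.575597.
  rho(3) = -0.187 / 1.575597 = -0.1187.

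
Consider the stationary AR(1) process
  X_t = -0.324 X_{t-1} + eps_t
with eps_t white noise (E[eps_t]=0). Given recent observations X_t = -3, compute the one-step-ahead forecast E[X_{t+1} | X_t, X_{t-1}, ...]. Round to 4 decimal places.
E[X_{t+1} \mid \mathcal F_t] = 0.9720

For an AR(p) model X_t = c + sum_i phi_i X_{t-i} + eps_t, the
one-step-ahead conditional mean is
  E[X_{t+1} | X_t, ...] = c + sum_i phi_i X_{t+1-i}.
Substitute known values:
  E[X_{t+1} | ...] = (-0.324) * (-3)
                   = 0.9720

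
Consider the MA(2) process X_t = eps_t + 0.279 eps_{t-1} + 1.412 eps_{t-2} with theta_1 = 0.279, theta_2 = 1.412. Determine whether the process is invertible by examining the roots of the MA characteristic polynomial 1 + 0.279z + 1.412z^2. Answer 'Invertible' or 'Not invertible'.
\text{Not invertible}

The MA(q) characteristic polynomial is P(z) = 1 + 0.279z + 1.412z^2.
Invertibility requires all roots to lie outside the unit circle, i.e. |z| > 1 for every root.
Set 1 + (0.279) z + (1.412) z^2 = 0, i.e. a z^2 + b z + c = 0 with a = 1.412, b = 0.279, c = 1.
Discriminant D = b^2 - 4ac = (0.279)^2 - 4*(1.412)*1 = 0.077841 - (5.648) = -5.570159.
D < 0, so the roots are the complex-conjugate pair z = (-b +/- i sqrt(-D)) / (2a) = -0.0988 +/- 0.8357i.
For a conjugate pair |z|^2 = z * conj(z) = (product of roots) = c/a = 1/(1.412) = 0.708215, so |z| = sqrt(0.708215) = 0.8416 for both roots.
Moduli of all roots: 0.8416, 0.8416.
All moduli strictly greater than 1? No.
Verdict: Not invertible.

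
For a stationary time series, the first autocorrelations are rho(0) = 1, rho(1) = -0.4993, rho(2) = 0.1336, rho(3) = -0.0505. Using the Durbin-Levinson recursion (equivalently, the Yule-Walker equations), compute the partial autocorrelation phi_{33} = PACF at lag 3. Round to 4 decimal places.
\phi_{33} = -0.0689

The PACF at lag k is phi_{kk}, the last component of the solution
to the Yule-Walker system G_k phi = r_k where
  (G_k)_{ij} = rho(|i - j|), (r_k)_i = rho(i), i,j = 1..k.
Equivalently, Durbin-Levinson gives phi_{kk} iteratively:
  phi_{11} = rho(1)
  phi_{kk} = [rho(k) - sum_{j=1..k-1} phi_{k-1,j} rho(k-j)]
            / [1 - sum_{j=1..k-1} phi_{k-1,j} rho(j)],
  phi_{k,j} = phi_{k-1,j} - phi_{kk} phi_{k-1,k-j},  j = 1..k-1.
Step k = 1:
  phi_11 = rho(1) = -0.4993.
Step k = 2:
  phi_22 = [rho(2) - phi_11 rho(1)] / [1 - phi_11 rho(1)] = [0.1336 - (-0.4993)(-0.4993)] / [1 - (-0.4993)(-0.4993)]
         = -0.11570049 / 0.75069951 = -0.154124.
  Update: phi_21 = phi_11 - phi_22 phi_11 = -0.4993 - (-0.154124)(-0.4993) = -0.576254.
Step k = 3:
  phi_33 = [rho(3) - phi_21 rho(2) - phi_22 rho(1)] / [1 - phi_21 rho(1) - phi_22 rho(2)]
    numerator   = -0.0505 - (-0.576254)(0.1336) - (-0.154124)(-0.4993) = -0.05046638
    denominator = 1 - (-0.576254)(-0.4993) - (-0.154124)(0.1336) = 0.73286734
  phi_33 = -0.05046638 / 0.73286734 = -0.0689.
Therefore phi_{33} = -0.0689.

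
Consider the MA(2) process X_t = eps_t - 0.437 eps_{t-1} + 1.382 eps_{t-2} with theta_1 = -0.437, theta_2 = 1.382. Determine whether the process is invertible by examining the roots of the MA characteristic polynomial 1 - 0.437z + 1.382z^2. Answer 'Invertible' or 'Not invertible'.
\text{Not invertible}

The MA(q) characteristic polynomial is P(z) = 1 - 0.437z + 1.382z^2.
Invertibility requires all roots to lie outside the unit circle, i.e. |z| > 1 for every root.
Set 1 + (-0.437) z + (1.382) z^2 = 0, i.e. a z^2 + b z + c = 0 with a = 1.382, b = -0.437, c = 1.
Discriminant D = b^2 - 4ac = (-0.437)^2 - 4*(1.382)*1 = 0.190969 - (5.528) = -5.337031.
D < 0, so the roots are the complex-conjugate pair z = (-b +/- i sqrt(-D)) / (2a) = 0.1581 +/- 0.8358i.
For a conjugate pair |z|^2 = z * conj(z) = (product of roots) = c/a = 1/(1.382) = 0.723589, so |z| = sqrt(0.723589) = 0.8506 for both roots.
Moduli of all roots: 0.8506, 0.8506.
All moduli strictly greater than 1? No.
Verdict: Not invertible.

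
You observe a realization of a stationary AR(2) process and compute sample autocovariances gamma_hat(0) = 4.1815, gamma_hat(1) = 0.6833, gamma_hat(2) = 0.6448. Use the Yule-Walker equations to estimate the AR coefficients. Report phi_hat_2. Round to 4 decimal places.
\hat\phi_{2} = 0.1310

The Yule-Walker equations for an AR(p) process read, in matrix form,
  Gamma_p phi = r_p,   with   (Gamma_p)_{ij} = gamma(|i - j|),
                       (r_p)_i = gamma(i),   i,j = 1..p.
Substitute the sample gammas (Toeplitz matrix and right-hand side of size 2):
  Gamma_p = [[4.1815, 0.6833], [0.6833, 4.1815]]
  r_p     = [0.6833, 0.6448]
Written out:
  4.1815 phi_1 + 0.6833 phi_2 = 0.6833
  0.6833 phi_1 + 4.1815 phi_2 = 0.6448
Solve by Cramer's rule:
  det = gamma(0)^2 - gamma(1)^2 = (4.1815)^2 - (0.6833)^2 = 17.48494225 - 0.46689889 = 17.01804336
  phi_hat_1 = [gamma(1) gamma(0) - gamma(1) gamma(2)] / det = [(0.6833)(4.1815) - (0.6833)(0.6448)] / 17.01804336 = 2.41662711 / 17.01804336 = 0.142
  phi_hat_2 = [gamma(0) gamma(2) - gamma(1)^2] / det = [(4.1815)(0.6448) - (0.6833)^2] / 17.01804336 = 2.22933231 / 17.01804336 = 0.131
So phi_hat = [0.1420, 0.1310].
Therefore phi_hat_2 = 0.1310.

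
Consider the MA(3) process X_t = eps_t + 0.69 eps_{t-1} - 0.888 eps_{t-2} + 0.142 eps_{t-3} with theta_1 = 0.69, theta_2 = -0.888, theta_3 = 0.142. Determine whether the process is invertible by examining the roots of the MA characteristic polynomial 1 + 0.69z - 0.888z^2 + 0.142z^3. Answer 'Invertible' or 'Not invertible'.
\text{Not invertible}

The MA(q) characteristic polynomial is P(z) = 1 + 0.69z - 0.888z^2 + 0.142z^3.
Invertibility requires all roots to lie outside the unit circle, i.e. |z| > 1 for every root.
Degree 3: look for a simple real root z0 first, then factor out (1 - z/z0) and solve the remaining quadratic.
Testing z0 = 5: P(5) = 1 + (0.69)(5) + (-0.888)(5)^2 + (0.142)(5)^3
  = 1 + (3.45) + (-22.2) + (17.75) = 0.  So z_0 = 5 is a root, |z_0| = 5.
Divide out the factor (1 - 0.2 z) = (1 - z/z0) (since 1/z0 = 0.2):
  P(z) = (1 - 0.2 z)(1 + (0.89) z + (-0.71) z^2)
  [check: z-coef 0.89 - (0.2) = 0.69; z^2-coef -0.71 - (0.2)(0.89) = -0.888; z^3-coef -(0.2)(-0.71) = 0.142.]
Remaining roots from the quadratic factor 1 + (0.89) z + (-0.71) z^2:
  Set 1 + (0.89) z + (-0.71) z^2 = 0, i.e. a z^2 + b z + c = 0 with a = -0.71, b = 0.89, c = 1.
  Discriminant D = b^2 - 4ac = (0.89)^2 - 4*(-0.71)*1 = 0.7921 - (-2.84) = 3.6321.
  D >= 0, so the roots are real: z = (-b +/- sqrt(D)) / (2a) = (-0.89 +/- 1.905807) / (-1.42).
    z_1 = (-0.89 + 1.905807) / (-1.42) = -0.7154,   |z_1| = 0.7154.
    z_2 = (-0.89 - 1.905807) / (-1.42) = 1.9689,   |z_2| = 1.9689.
Moduli of all roots: 5.0000, 0.7154, 1.9689.
All moduli strictly greater than 1? No.
Verdict: Not invertible.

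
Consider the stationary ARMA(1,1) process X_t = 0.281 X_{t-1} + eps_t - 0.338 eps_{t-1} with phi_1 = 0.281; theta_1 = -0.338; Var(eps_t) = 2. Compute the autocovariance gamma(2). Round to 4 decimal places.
\gamma(2) = -0.0315

Multiply the model equation by X_{t-k} and take expectations. With theta_0 = psi_0 = 1 and psi_j the MA(infinity) weights, this gives
  gamma(k) - sum_i phi_i gamma(k-i) = c_k,
  c_k = sigma^2 * sum_{j=k..q} theta_j psi_{j-k}   (c_k = 0 for k > q),
using gamma(-m) = gamma(m).
psi-weights needed (psi_j = theta_j + sum_i phi_i psi_{j-i}):
  psi_1 = theta_1 + phi_1 = -0.338 + (0.281) = -0.057
Right-hand sides:
  c_0 = sigma^2 (1 + theta_1 psi_1) = 2 * (1 + (-0.338)(-0.057)) = 2 * 1.019266 = 2.038532
  c_1 = sigma^2 theta_1 = 2 * (-0.338) = -0.676
  c_2 = 0
Equations for k = 0 and k = 1 (AR order 1):
  gamma(0) = phi_1 gamma(1) + c_0
  gamma(1) = phi_1 gamma(0) + c_1
Substituting the second into the first: gamma(0) (1 - phi_1^2) = c_0 + phi_1 c_1, so
  gamma(0) = (c_0 + phi_1 c_1) / (1 - phi_1^2) = (2.038532 + (0.281)(-0.676)) / (1 - (0.281)^2) = 1.848576 / 0.921039 = 2.007055.
  gamma(1) = phi_1 gamma(0) + c_1 = (0.281)(2.007055) + (-0.676) = -0.112018.
For k = 2 (> q): gamma(2) = phi_1 gamma(1) = (0.281)(-0.112018) = -0.031477.
Therefore gamma(2) = -0.0315 (to 4 decimal places).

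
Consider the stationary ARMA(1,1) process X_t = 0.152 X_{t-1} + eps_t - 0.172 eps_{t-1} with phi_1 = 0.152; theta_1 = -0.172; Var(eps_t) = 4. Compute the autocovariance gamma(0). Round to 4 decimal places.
\gamma(0) = 4.0016

Multiply the model equation by X_{t-k} and take expectations. With theta_0 = psi_0 = 1 and psi_j the MA(infinity) weights, this gives
  gamma(k) - sum_i phi_i gamma(k-i) = c_k,
  c_k = sigma^2 * sum_{j=k..q} theta_j psi_{j-k}   (c_k = 0 for k > q),
using gamma(-m) = gamma(m).
psi-weights needed (psi_j = theta_j + sum_i phi_i psi_{j-i}):
  psi_1 = theta_1 + phi_1 = -0.172 + (0.152) = -0.02
Right-hand sides:
  c_0 = sigma^2 (1 + theta_1 psi_1) = 4 * (1 + (-0.172)(-0.02)) = 4 * 1.00344 = 4.01376
  c_1 = sigma^2 theta_1 = 4 * (-0.172) = -0.688
  c_2 = 0
Equations for k = 0 and k = 1 (AR order 1):
  gamma(0) = phi_1 gamma(1) + c_0
  gamma(1) = phi_1 gamma(0) + c_1
Substituting the second into the first: gamma(0) (1 - phi_1^2) = c_0 + phi_1 c_1, so
  gamma(0) = (c_0 + phi_1 c_1) / (1 - phi_1^2) = (4.01376 + (0.152)(-0.688)) / (1 - (0.152)^2) = 3.909184 / 0.976896 = 4.001638.
Therefore gamma(0) = 4.0016 (to 4 decimal places).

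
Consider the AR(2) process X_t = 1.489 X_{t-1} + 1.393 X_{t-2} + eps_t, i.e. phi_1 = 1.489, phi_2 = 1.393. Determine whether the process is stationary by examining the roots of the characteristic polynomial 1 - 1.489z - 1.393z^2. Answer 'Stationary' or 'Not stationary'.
\text{Not stationary}

The AR(p) characteristic polynomial is P(z) = 1 - 1.489z - 1.393z^2.
Stationarity requires all roots to lie outside the unit circle, i.e. |z| > 1 for every root.
Set 1 + (-1.489) z + (-1.393) z^2 = 0, i.e. a z^2 + b z + c = 0 with a = -1.393, b = -1.489, c = 1.
Discriminant D = b^2 - 4ac = (-1.489)^2 - 4*(-1.393)*1 = 2.217121 - (-5.572) = 7.789121.
D >= 0, so the roots are real: z = (-b +/- sqrt(D)) / (2a) = (1.489 +/- 2.7909) / (-2.786).
  z_1 = (1.489 + 2.7909) / (-2.786) = -1.5362,   |z_1| = 1.5362.
  z_2 = (1.489 - 2.7909) / (-2.786) = 0.4673,   |z_2| = 0.4673.
Moduli of all roots: 1.5362, 0.4673.
All moduli strictly greater than 1? No.
Verdict: Not stationary.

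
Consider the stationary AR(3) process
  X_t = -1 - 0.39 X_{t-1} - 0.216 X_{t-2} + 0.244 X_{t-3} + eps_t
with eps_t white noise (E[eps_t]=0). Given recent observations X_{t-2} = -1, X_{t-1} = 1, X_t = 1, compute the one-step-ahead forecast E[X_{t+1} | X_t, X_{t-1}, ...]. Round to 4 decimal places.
E[X_{t+1} \mid \mathcal F_t] = -1.8500

For an AR(p) model X_t = c + sum_i phi_i X_{t-i} + eps_t, the
one-step-ahead conditional mean is
  E[X_{t+1} | X_t, ...] = c + sum_i phi_i X_{t+1-i}.
Substitute known values:
  E[X_{t+1} | ...] = -1 + (-0.39) * (1) + (-0.216) * (1) + (0.244) * (-1)
                   = -1.8500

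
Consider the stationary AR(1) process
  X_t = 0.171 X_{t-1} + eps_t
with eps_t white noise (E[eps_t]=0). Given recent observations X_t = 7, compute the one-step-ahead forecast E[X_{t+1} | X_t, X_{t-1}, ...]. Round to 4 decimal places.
E[X_{t+1} \mid \mathcal F_t] = 1.1970

For an AR(p) model X_t = c + sum_i phi_i X_{t-i} + eps_t, the
one-step-ahead conditional mean is
  E[X_{t+1} | X_t, ...] = c + sum_i phi_i X_{t+1-i}.
Substitute known values:
  E[X_{t+1} | ...] = (0.171) * (7)
                   = 1.1970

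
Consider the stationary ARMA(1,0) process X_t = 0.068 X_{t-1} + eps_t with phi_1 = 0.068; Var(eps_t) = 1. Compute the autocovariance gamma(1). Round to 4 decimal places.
\gamma(1) = 0.0683

Multiply the model equation by X_{t-k} and take expectations. With theta_0 = psi_0 = 1 and psi_j the MA(infinity) weights, this gives
  gamma(k) - sum_i phi_i gamma(k-i) = c_k,
  c_k = sigma^2 * sum_{j=k..q} theta_j psi_{j-k}   (c_k = 0 for k > q),
using gamma(-m) = gamma(m).
Pure AR (q = 0): c_0 = sigma^2 = 1, c_k = 0 for k >= 1.
Equations for k = 0 and k = 1 (AR order 1):
  gamma(0) = phi_1 gamma(1) + c_0
  gamma(1) = phi_1 gamma(0) + c_1
Substituting the second into the first: gamma(0) (1 - phi_1^2) = c_0 + phi_1 c_1, so
  gamma(0) = c_0 / (1 - phi_1^2) = 1 / (1 - (0.068)^2) = 1 / 0.995376 = 1.004645.
  gamma(1) = phi_1 gamma(0) = (0.068)(1.004645) = 0.068316.
Therefore gamma(1) = 0.0683 (to 4 decimal places).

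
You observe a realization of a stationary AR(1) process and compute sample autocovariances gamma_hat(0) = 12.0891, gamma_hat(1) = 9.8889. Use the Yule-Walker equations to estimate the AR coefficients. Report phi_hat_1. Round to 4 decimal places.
\hat\phi_{1} = 0.8180

The Yule-Walker equations for an AR(p) process read, in matrix form,
  Gamma_p phi = r_p,   with   (Gamma_p)_{ij} = gamma(|i - j|),
                       (r_p)_i = gamma(i),   i,j = 1..p.
Substitute the sample gammas (Toeplitz matrix and right-hand side of size 1):
  Gamma_p = [[12.0891]]
  r_p     = [9.8889]
With p = 1 this is the single equation gamma(0) phi_1 = gamma(1):
  phi_hat_1 = gamma(1) / gamma(0) = 9.8889 / 12.0891 = 0.8180.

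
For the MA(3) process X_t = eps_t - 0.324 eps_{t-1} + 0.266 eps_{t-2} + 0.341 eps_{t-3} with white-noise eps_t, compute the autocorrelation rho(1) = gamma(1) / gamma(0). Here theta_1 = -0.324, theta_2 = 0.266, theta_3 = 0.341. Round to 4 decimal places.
\rho(1) = -0.2473

For an MA(q) process with theta_0 = 1, the autocovariance is
  gamma(k) = sigma^2 * sum_{i=0..q-k} theta_i * theta_{i+k},
and rho(k) = gamma(k) / gamma(0). Sigma^2 cancels.
  numerator   = (1)*(-0.324) + (-0.324)*(0.266) + (0.266)*(0.341) = -0.319478.
  denominator = (1)^2 + (-0.324)^2 + (0.266)^2 + (0.341)^2 = 1.292013.
  rho(1) = -0.319478 / 1.292013 = -0.2473.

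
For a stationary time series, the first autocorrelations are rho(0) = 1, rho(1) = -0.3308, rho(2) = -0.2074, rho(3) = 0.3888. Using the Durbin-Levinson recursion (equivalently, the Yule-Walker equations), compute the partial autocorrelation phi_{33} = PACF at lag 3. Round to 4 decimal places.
\phi_{33} = 0.2290

The PACF at lag k is phi_{kk}, the last component of the solution
to the Yule-Walker system G_k phi = r_k where
  (G_k)_{ij} = rho(|i - j|), (r_k)_i = rho(i), i,j = 1..k.
Equivalently, Durbin-Levinson gives phi_{kk} iteratively:
  phi_{11} = rho(1)
  phi_{kk} = [rho(k) - sum_{j=1..k-1} phi_{k-1,j} rho(k-j)]
            / [1 - sum_{j=1..k-1} phi_{k-1,j} rho(j)],
  phi_{k,j} = phi_{k-1,j} - phi_{kk} phi_{k-1,k-j},  j = 1..k-1.
Step k = 1:
  phi_11 = rho(1) = -0.3308.
Step k = 2:
  phi_22 = [rho(2) - phi_11 rho(1)] / [1 - phi_11 rho(1)] = [-0.2074 - (-0.3308)(-0.3308)] / [1 - (-0.3308)(-0.3308)]
         = -0.31682864 / 0.89057136 = -0.355759.
  Update: phi_21 = phi_11 - phi_22 phi_11 = -0.3308 - (-0.355759)(-0.3308) = -0.448485.
Step k = 3:
  phi_33 = [rho(3) - phi_21 rho(2) - phi_22 rho(1)] / [1 - phi_21 rho(1) - phi_22 rho(2)]
    numerator   = 0.3888 - (-0.448485)(-0.2074) - (-0.355759)(-0.3308) = 0.17809918
    denominator = 1 - (-0.448485)(-0.3308) - (-0.355759)(-0.2074) = 0.77785677
  phi_33 = 0.17809918 / 0.77785677 = 0.229.
Therefore phi_{33} = 0.2290.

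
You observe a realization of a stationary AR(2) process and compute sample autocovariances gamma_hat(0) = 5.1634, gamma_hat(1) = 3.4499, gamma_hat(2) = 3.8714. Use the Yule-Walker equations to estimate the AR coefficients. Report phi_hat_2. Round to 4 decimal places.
\hat\phi_{2} = 0.5480

The Yule-Walker equations for an AR(p) process read, in matrix form,
  Gamma_p phi = r_p,   with   (Gamma_p)_{ij} = gamma(|i - j|),
                       (r_p)_i = gamma(i),   i,j = 1..p.
Substitute the sample gammas (Toeplitz matrix and right-hand side of size 2):
  Gamma_p = [[5.1634, 3.4499], [3.4499, 5.1634]]
  r_p     = [3.4499, 3.8714]
Written out:
  5.1634 phi_1 + 3.4499 phi_2 = 3.4499
  3.4499 phi_1 + 5.1634 phi_2 = 3.8714
Solve by Cramer's rule:
  det = gamma(0)^2 - gamma(1)^2 = (5.1634)^2 - (3.4499)^2 = 26.66069956 - 11.90181001 = 14.75888955
  phi_hat_1 = [gamma(1) gamma(0) - gamma(1) gamma(2)] / det = [(3.4499)(5.1634) - (3.4499)(3.8714)] / 14.75888955 = 4.4572708 / 14.75888955 = 0.302
  phi_hat_2 = [gamma(0) gamma(2) - gamma(1)^2] / det = [(5.1634)(3.8714) - (3.4499)^2] / 14.75888955 = 8.08777675 / 14.75888955 = 0.548
So phi_hat = [0.3020, 0.5480].
Therefore phi_hat_2 = 0.5480.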